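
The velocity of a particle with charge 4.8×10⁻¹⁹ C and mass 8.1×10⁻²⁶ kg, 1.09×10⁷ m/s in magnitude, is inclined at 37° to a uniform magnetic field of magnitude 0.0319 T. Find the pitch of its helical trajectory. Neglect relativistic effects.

v∥ = v cosθ = 1.09×10⁷·cos37° ≈ 8.705×10⁶ m/s.
T = 2πm/(|q|B) = 2π(8.1×10⁻²⁶)/((4.8×10⁻¹⁹)(0.0319)) ≈ 3.324×10⁻⁵ s.
pitch = v∥ T = (8.705×10⁶)(3.324×10⁻⁵) ≈ 289 m.

p ≈ 289 m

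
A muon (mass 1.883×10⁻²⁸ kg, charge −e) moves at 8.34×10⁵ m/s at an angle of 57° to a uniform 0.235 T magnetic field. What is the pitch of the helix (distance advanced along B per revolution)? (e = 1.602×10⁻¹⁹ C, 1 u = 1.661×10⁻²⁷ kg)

v∥ = v cosθ = 8.34×10⁵·cos57° ≈ 4.542×10⁵ m/s.
T = 2πm/(|q|B) = 2π(1.883×10⁻²⁸)/((1.602×10⁻¹⁹)(0.235)) ≈ 3.143×10⁻⁸ s.
pitch = v∥ T = (4.542×10⁵)(3.143×10⁻⁸) ≈ 0.0143 m.

p ≈ 0.0143 m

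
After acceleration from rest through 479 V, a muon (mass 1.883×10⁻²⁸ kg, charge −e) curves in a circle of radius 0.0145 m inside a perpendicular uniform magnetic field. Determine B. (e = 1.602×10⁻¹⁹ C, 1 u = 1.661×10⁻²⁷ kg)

v = √(2|q|V/m) = √(2·1.602×10⁻¹⁹·479/1.883×10⁻²⁸) ≈ 9.028×10⁵ m/s.
B = mv/(|q|r) = (1.883×10⁻²⁸)(9.028×10⁵)/((1.602×10⁻¹⁹)(0.0145)) ≈ 0.0732 T.

B ≈ 0.0732 T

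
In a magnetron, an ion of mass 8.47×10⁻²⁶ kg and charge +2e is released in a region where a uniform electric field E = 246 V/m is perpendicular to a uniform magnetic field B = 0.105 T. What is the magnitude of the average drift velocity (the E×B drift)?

v_d ≈ 2340 m/s

In crossed fields the guiding centre drifts at v_d = |E×B|/B² = E/B, independent of charge and mass.
v_d = 246/0.105 = 2340 m/s.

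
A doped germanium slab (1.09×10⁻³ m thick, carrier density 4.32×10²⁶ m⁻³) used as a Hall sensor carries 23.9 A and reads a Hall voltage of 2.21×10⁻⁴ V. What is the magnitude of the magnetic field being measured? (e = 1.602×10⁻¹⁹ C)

From V_H = IB/(n e t), B = V_H n e t / I.
B = (2.21×10⁻⁴)(4.32×10²⁶)(1.602×10⁻¹⁹)(1.09×10⁻³)/23.9 ≈ 0.698 T.

B ≈ 0.698 T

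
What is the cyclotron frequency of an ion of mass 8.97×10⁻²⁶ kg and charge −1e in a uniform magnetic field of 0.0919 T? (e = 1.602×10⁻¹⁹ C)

f ≈ 2.61×10⁴ Hz

f = |q|B/(2πm).
f = (1.602×10⁻¹⁹)(0.0919)/(2π·8.97×10⁻²⁶) ≈ 2.61×10⁴ Hz.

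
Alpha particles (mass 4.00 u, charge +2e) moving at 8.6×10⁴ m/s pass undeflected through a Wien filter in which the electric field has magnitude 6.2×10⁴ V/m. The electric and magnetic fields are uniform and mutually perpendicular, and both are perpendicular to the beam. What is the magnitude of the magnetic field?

B = 0.72 T

Balance of forces in the selector: qE = qvB ⇒ B = E/v.
B = 6.2×10⁴/8.6×10⁴ = 0.72 T.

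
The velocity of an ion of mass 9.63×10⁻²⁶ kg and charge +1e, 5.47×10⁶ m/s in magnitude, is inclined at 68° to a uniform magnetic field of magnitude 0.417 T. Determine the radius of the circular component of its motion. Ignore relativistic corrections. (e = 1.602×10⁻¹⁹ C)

v⊥ = v sinθ = 5.47×10⁶·sin68° ≈ 5.072×10⁶ m/s.
r = m v⊥/(|q|B) = (9.63×10⁻²⁶)(5.072×10⁶)/((1.602×10⁻¹⁹)(0.417)) ≈ 7.31 m.

r ≈ 7.31 m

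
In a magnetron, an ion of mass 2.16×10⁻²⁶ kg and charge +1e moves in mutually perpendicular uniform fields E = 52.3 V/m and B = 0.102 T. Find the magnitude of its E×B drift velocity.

The steady drift has the magnetic force balancing the electric force, so v_d = E/B.
v_d = 52.3/0.102 = 513 m/s.

v_d ≈ 513 m/s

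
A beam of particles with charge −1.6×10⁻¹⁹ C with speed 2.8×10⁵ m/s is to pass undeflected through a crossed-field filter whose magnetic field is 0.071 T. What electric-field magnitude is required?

For straight-line motion qE = qvB, so E = vB.
E = 2.8×10⁵ × 0.071 = 2.0×10⁴ V/m.

E = 2.0×10⁴ V/m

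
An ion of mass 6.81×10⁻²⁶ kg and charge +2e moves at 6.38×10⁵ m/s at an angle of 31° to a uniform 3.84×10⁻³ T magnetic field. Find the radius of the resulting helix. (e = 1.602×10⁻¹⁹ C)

v⊥ = v sinθ = 6.38×10⁵·sin31° ≈ 3.286×10⁵ m/s.
r = m v⊥/(|q|B) = (6.81×10⁻²⁶)(3.286×10⁵)/((3.204×10⁻¹⁹)(3.84×10⁻³)) ≈ 18.2 m.

r ≈ 18.2 m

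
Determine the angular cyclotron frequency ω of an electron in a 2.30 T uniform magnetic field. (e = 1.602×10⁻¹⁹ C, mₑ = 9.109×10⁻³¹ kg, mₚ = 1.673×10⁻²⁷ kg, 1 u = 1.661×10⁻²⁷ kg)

ω ≈ 4.05×10¹¹ rad/s

ω = |q|B/m.
ω = (1.602×10⁻¹⁹)(2.30)/9.109×10⁻³¹ ≈ 4.05×10¹¹ rad/s.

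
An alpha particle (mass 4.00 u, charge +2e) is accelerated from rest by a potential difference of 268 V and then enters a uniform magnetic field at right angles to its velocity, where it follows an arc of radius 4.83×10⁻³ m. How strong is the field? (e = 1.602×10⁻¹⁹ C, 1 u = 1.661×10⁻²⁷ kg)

B ≈ 0.690 T

v = √(2|q|V/m) = √(2·3.204×10⁻¹⁹·268/6.644×10⁻²⁷) ≈ 1.608×10⁵ m/s.
B = mv/(|q|r) = (6.644×10⁻²⁷)(1.608×10⁵)/((3.204×10⁻¹⁹)(4.83×10⁻³)) ≈ 0.690 T.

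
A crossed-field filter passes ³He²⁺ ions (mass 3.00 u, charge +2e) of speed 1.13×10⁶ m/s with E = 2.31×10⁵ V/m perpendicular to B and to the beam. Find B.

Balance of forces in the selector: qE = qvB ⇒ B = E/v.
B = 2.31×10⁵/1.13×10⁶ = 0.204 T.

B = 0.204 T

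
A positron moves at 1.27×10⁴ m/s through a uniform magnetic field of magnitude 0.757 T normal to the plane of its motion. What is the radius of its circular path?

The magnetic force provides the centripetal force: |q|vB = mv²/r.
r = mv/(|q|B) = (9.109×10⁻³¹)(1.27×10⁴)/((1.602×10⁻¹⁹)(0.757)) ≈ 9.54×10⁻⁸ m.

r ≈ 9.54×10⁻⁸ m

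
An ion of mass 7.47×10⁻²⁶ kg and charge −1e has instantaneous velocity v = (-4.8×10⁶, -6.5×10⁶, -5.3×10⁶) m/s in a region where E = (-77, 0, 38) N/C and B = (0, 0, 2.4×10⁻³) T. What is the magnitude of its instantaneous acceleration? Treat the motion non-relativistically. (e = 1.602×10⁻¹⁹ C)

v×B = (-1.56×10⁴, 1.15×10⁴, 0) N/C.
E + v×B = (-1.57×10⁴, 1.15×10⁴, 38.0) N/C.
F = q(E + v×B) = (−1.602×10⁻¹⁹ C)·(-1.57×10⁴, 1.15×10⁴, 38.0) = (2.51×10⁻¹⁵, -1.85×10⁻¹⁵, -6.09×10⁻¹⁸) N.
|a| = |F|/m = 3.117×10⁻¹⁵/7.47×10⁻²⁶ ≈ 4.17×10¹⁰ m/s².

|a| ≈ 4.17×10¹⁰ m/s²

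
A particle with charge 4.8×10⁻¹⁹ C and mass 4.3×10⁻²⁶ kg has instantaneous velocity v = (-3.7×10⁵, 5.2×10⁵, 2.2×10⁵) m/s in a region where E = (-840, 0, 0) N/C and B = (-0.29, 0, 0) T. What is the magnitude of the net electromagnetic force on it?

|F| ≈ 7.86×10⁻¹⁴ N

v×B = (0, -6.38×10⁴, 1.51×10⁵) N/C.
E + v×B = (-840, -6.38×10⁴, 1.51×10⁵) N/C.
F = q(E + v×B) = (4.8×10⁻¹⁹ C)·(-840, -6.38×10⁴, 1.51×10⁵) = (-4.03×10⁻¹⁶, -3.06×10⁻¹⁴, 7.24×10⁻¹⁴) N.
|F| = 7.86×10⁻¹⁴ N.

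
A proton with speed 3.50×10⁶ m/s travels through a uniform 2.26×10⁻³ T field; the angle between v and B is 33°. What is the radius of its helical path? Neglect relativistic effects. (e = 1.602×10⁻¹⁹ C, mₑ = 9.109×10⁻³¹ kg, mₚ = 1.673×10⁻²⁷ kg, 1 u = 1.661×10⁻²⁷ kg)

r ≈ 8.81 m

v⊥ = v sinθ = 3.50×10⁶·sin33° ≈ 1.906×10⁶ m/s.
r = m v⊥/(|q|B) = (1.673×10⁻²⁷)(1.906×10⁶)/((1.602×10⁻¹⁹)(2.26×10⁻³)) ≈ 8.81 m.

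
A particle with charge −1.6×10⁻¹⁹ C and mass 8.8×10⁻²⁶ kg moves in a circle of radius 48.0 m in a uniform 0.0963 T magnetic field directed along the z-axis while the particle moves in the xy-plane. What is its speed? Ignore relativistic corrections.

From |q|vB = mv²/r, v = |q|Br/m.
v = (1.6×10⁻¹⁹)(0.0963)(48.0)/8.8×10⁻²⁶ ≈ 8.40×10⁶ m/s.

v ≈ 8.40×10⁶ m/s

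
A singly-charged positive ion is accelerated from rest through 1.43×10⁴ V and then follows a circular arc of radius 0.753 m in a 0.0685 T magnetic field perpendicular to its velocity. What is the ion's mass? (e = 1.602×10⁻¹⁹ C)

m ≈ 1.49×10⁻²⁶ kg

Combine |q|V = ½mv² and r = mv/(|q|B): eliminate v to get m = qB²r²/(2V).
m = (1.602×10⁻¹⁹)(0.0685)²(0.753)²/(2·1.43×10⁴) ≈ 1.49×10⁻²⁶ kg.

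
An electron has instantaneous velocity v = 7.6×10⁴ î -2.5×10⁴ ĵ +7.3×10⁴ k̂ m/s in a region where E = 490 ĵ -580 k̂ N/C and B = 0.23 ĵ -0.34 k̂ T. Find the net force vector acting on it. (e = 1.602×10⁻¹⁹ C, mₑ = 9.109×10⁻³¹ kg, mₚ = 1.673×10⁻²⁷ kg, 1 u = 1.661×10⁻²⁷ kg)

F ≈ (1.33×10⁻¹⁵, -4.22×10⁻¹⁵, -2.71×10⁻¹⁵) N

v×B = (-8290, 2.58×10⁴, 1.75×10⁴) N/C.
E + v×B = (-8290, 2.63×10⁴, 1.69×10⁴) N/C.
F = q(E + v×B) = (−1.602×10⁻¹⁹ C)·(-8290, 2.63×10⁴, 1.69×10⁴) = (1.33×10⁻¹⁵, -4.22×10⁻¹⁵, -2.71×10⁻¹⁵) N.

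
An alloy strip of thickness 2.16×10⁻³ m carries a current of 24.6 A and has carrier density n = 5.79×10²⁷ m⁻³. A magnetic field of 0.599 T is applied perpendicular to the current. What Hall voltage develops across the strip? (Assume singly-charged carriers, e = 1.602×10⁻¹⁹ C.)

V_H = IB/(n e t).
V_H = (24.6)(0.599)/((5.79×10²⁷)(1.602×10⁻¹⁹)(2.16×10⁻³)) ≈ 7.35×10⁻⁶ V.

V_H ≈ 7.35×10⁻⁶ V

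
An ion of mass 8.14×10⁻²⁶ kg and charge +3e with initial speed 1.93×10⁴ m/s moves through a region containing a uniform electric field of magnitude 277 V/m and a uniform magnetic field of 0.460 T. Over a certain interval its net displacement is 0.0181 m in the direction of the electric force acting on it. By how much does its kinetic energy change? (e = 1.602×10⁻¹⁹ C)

ΔKE ≈ 2.41×10⁻¹⁸ J

The magnetic force is always ⟂ v and does no work; only the electric force changes KE.
ΔKE = F_E · d = |q|E d = (4.806×10⁻¹⁹)(277)(0.0181) ≈ 2.41×10⁻¹⁸ J.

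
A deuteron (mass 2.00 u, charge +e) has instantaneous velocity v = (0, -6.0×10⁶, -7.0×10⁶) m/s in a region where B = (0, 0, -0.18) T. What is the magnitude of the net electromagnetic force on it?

|F| ≈ 1.73×10⁻¹³ N

v×B = (1.08×10⁶, 0, 0) N/C.
F = q v×B = (1.602×10⁻¹⁹ C)·(1.08×10⁶, 0, 0) = (1.73×10⁻¹³, 0, 0) N.
|F| = 1.73×10⁻¹³ N.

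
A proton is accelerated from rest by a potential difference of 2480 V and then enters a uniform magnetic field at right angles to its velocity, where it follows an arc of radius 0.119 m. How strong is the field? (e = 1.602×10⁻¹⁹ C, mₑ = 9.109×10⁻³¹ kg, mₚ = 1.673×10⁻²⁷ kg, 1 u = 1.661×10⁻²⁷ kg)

B ≈ 0.0605 T

v = √(2|q|V/m) = √(2·1.602×10⁻¹⁹·2480/1.673×10⁻²⁷) ≈ 6.892×10⁵ m/s.
B = mv/(|q|r) = (1.673×10⁻²⁷)(6.892×10⁵)/((1.602×10⁻¹⁹)(0.119)) ≈ 0.0605 T.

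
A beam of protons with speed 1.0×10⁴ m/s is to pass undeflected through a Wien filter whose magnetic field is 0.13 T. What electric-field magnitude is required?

For straight-line motion qE = qvB, so E = vB.
E = 1.0×10⁴ × 0.13 = 1300 V/m.

E = 1300 V/m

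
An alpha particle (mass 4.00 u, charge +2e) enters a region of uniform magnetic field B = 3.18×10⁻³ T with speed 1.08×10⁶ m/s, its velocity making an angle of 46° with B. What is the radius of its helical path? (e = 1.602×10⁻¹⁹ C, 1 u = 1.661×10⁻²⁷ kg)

r ≈ 5.07 m

v⊥ = v sinθ = 1.08×10⁶·sin46° ≈ 7.769×10⁵ m/s.
r = m v⊥/(|q|B) = (6.644×10⁻²⁷)(7.769×10⁵)/((3.204×10⁻¹⁹)(3.18×10⁻³)) ≈ 5.07 m.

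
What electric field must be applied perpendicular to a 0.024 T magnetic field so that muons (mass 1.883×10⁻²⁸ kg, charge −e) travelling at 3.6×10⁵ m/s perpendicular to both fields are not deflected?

For straight-line motion qE = qvB, so E = vB.
E = 3.6×10⁵ × 0.024 = 8600 V/m.

E = 8600 V/m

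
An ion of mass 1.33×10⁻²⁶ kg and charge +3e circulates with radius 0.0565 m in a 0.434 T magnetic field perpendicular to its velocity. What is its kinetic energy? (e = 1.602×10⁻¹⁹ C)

v = |q|Br/m, then KE = ½mv² = (qBr)²/(2m).
v = (4.806×10⁻¹⁹)(0.434)(0.0565)/1.33×10⁻²⁶ ≈ 8.861×10⁵ m/s.
KE = ½(1.33×10⁻²⁶)(8.861×10⁵)² ≈ 5.22×10⁻¹⁵ J = 3.26×10⁴ eV.

KE ≈ 3.26×10⁴ eV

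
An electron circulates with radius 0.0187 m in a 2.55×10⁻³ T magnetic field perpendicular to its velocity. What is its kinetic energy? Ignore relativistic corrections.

KE ≈ 200 eV

v = |q|Br/m, then KE = ½mv² = (qBr)²/(2m).
v = (1.602×10⁻¹⁹)(2.55×10⁻³)(0.0187)/9.109×10⁻³¹ ≈ 8.386×10⁶ m/s.
KE = ½(9.109×10⁻³¹)(8.386×10⁶)² ≈ 3.20×10⁻¹⁷ J = 200 eV.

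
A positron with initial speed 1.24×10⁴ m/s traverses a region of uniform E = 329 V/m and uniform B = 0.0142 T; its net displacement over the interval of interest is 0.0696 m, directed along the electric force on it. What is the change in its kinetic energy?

ΔKE ≈ 3.67×10⁻¹⁸ J

The magnetic force is always ⟂ v and does no work; only the electric force changes KE.
ΔKE = F_E · d = |q|E d = (1.602×10⁻¹⁹)(329)(0.0696) ≈ 3.67×10⁻¹⁸ J.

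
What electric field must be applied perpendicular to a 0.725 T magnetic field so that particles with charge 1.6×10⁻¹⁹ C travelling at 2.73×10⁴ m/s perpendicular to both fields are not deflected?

For straight-line motion qE = qvB, so E = vB.
E = 2.73×10⁴ × 0.725 = 1.98×10⁴ V/m.

E = 1.98×10⁴ V/m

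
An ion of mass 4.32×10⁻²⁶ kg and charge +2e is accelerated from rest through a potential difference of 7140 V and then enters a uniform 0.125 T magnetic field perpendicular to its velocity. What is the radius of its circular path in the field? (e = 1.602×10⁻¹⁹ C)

Acceleration: |q|V = ½mv² ⇒ v = √(2|q|V/m) = √(2·3.204×10⁻¹⁹·7140/4.32×10⁻²⁶) ≈ 3.254×10⁵ m/s.
In the field: r = mv/(|q|B) = (4.32×10⁻²⁶)(3.254×10⁵)/((3.204×10⁻¹⁹)(0.125)) ≈ 0.351 m.

r ≈ 0.351 m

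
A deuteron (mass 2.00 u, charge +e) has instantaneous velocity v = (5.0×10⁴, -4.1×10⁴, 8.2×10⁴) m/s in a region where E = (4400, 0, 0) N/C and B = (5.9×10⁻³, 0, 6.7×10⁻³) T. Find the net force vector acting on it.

v×B = (-275, 149, 242) N/C.
E + v×B = (4130, 149, 242) N/C.
F = q(E + v×B) = (1.602×10⁻¹⁹ C)·(4130, 149, 242) = (6.61×10⁻¹⁶, 2.38×10⁻¹⁷, 3.88×10⁻¹⁷) N.

F ≈ (6.61×10⁻¹⁶, 2.38×10⁻¹⁷, 3.88×10⁻¹⁷) N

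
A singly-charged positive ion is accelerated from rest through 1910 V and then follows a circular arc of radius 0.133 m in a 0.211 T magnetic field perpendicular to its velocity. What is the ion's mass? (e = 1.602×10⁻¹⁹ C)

m ≈ 3.30×10⁻²⁶ kg

Combine |q|V = ½mv² and r = mv/(|q|B): eliminate v to get m = qB²r²/(2V).
m = (1.602×10⁻¹⁹)(0.211)²(0.133)²/(2·1910) ≈ 3.30×10⁻²⁶ kg.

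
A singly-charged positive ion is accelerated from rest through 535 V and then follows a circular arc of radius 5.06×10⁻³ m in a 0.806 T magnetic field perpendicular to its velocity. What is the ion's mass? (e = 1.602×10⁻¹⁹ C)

m ≈ 2.49×10⁻²⁷ kg

Combine |q|V = ½mv² and r = mv/(|q|B): eliminate v to get m = qB²r²/(2V).
m = (1.602×10⁻¹⁹)(0.806)²(5.06×10⁻³)²/(2·535) ≈ 2.49×10⁻²⁷ kg.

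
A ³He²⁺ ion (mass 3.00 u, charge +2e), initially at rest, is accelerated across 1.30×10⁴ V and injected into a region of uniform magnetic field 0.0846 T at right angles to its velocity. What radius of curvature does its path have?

Acceleration: |q|V = ½mv² ⇒ v = √(2|q|V/m) = √(2·3.204×10⁻¹⁹·1.30×10⁴/4.983×10⁻²⁷) ≈ 1.293×10⁶ m/s.
In the field: r = mv/(|q|B) = (4.983×10⁻²⁷)(1.293×10⁶)/((3.204×10⁻¹⁹)(0.0846)) ≈ 0.238 m.

r ≈ 0.238 m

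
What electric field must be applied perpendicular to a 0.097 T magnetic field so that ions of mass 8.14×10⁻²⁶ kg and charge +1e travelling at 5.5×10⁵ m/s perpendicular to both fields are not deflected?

For straight-line motion qE = qvB, so E = vB.
E = 5.5×10⁵ × 0.097 = 5.3×10⁴ V/m.

E = 5.3×10⁴ V/m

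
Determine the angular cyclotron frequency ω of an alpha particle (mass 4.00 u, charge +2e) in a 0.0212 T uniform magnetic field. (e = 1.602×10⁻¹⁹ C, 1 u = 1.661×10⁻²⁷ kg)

ω = |q|B/m.
ω = (3.204×10⁻¹⁹)(0.0212)/6.644×10⁻²⁷ ≈ 1.02×10⁶ rad/s.

ω ≈ 1.02×10⁶ rad/s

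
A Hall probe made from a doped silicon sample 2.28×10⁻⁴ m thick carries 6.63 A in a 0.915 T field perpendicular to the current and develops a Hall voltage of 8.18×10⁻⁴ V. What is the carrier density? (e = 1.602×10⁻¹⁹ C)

From V_H = IB/(n e t), n = IB/(V_H e t).
n = (6.63)(0.915)/((8.18×10⁻⁴)(1.602×10⁻¹⁹)(2.28×10⁻⁴)) ≈ 2.03×10²⁶ m⁻³.

n ≈ 2.03×10²⁶ m⁻³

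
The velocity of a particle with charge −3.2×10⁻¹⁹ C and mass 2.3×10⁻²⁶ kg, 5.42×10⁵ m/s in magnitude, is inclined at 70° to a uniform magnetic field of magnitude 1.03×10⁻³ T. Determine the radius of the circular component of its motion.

r ≈ 35.5 m

v⊥ = v sinθ = 5.42×10⁵·sin70° ≈ 5.093×10⁵ m/s.
r = m v⊥/(|q|B) = (2.3×10⁻²⁶)(5.093×10⁵)/((3.2×10⁻¹⁹)(1.03×10⁻³)) ≈ 35.5 m.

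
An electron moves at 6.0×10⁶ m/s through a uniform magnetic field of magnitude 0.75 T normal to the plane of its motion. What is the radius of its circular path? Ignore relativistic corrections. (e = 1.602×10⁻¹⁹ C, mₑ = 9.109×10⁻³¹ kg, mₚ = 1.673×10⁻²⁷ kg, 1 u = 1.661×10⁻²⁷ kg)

r ≈ 4.5×10⁻⁵ m

The magnetic force provides the centripetal force: |q|vB = mv²/r.
r = mv/(|q|B) = (9.109×10⁻³¹)(6.0×10⁶)/((1.602×10⁻¹⁹)(0.75)) ≈ 4.5×10⁻⁵ m.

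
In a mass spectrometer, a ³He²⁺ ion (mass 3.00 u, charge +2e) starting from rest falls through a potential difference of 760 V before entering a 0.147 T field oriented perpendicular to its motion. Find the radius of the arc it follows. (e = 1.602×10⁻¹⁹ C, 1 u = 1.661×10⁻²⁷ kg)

r ≈ 0.0331 m

Acceleration: |q|V = ½mv² ⇒ v = √(2|q|V/m) = √(2·3.204×10⁻¹⁹·760/4.983×10⁻²⁷) ≈ 3.126×10⁵ m/s.
In the field: r = mv/(|q|B) = (4.983×10⁻²⁷)(3.126×10⁵)/((3.204×10⁻¹⁹)(0.147)) ≈ 0.0331 m.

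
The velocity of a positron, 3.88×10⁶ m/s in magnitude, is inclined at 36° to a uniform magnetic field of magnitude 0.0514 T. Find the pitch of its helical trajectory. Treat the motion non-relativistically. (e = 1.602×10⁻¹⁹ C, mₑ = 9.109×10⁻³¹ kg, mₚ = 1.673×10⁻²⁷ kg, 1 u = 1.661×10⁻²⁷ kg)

p ≈ 2.18×10⁻³ m

v∥ = v cosθ = 3.88×10⁶·cos36° ≈ 3.139×10⁶ m/s.
T = 2πm/(|q|B) = 2π(9.109×10⁻³¹)/((1.602×10⁻¹⁹)(0.0514)) ≈ 6.951×10⁻¹⁰ s.
pitch = v∥ T = (3.139×10⁶)(6.951×10⁻¹⁰) ≈ 2.18×10⁻³ m.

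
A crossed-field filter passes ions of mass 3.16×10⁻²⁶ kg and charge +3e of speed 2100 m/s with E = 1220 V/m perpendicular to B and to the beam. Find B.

Balance of forces in the selector: qE = qvB ⇒ B = E/v.
B = 1220/2100 = 0.581 T.

B = 0.581 T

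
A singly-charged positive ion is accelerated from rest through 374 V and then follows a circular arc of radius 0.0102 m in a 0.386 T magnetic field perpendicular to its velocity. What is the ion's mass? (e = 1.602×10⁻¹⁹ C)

m ≈ 3.32×10⁻²⁷ kg

Combine |q|V = ½mv² and r = mv/(|q|B): eliminate v to get m = qB²r²/(2V).
m = (1.602×10⁻¹⁹)(0.386)²(0.0102)²/(2·374) ≈ 3.32×10⁻²⁷ kg.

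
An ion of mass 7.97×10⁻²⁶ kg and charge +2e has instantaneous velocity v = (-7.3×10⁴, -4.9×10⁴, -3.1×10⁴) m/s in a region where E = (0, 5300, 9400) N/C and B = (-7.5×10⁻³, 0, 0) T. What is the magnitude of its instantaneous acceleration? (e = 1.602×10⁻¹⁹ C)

v×B = (0, 232, -368) N/C.
E + v×B = (0, 5530, 9030) N/C.
F = q(E + v×B) = (3.204×10⁻¹⁹ C)·(0, 5530, 9030) = (0, 1.77×10⁻¹⁵, 2.89×10⁻¹⁵) N.
|a| = |F|/m = 3.394×10⁻¹⁵/7.97×10⁻²⁶ ≈ 4.26×10¹⁰ m/s².

|a| ≈ 4.26×10¹⁰ m/s²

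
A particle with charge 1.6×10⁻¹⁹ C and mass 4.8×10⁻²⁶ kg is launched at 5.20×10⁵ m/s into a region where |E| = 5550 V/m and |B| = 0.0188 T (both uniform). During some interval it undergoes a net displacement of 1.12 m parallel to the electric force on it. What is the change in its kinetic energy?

The magnetic force is always ⟂ v and does no work; only the electric force changes KE.
ΔKE = F_E · d = |q|E d = (1.6×10⁻¹⁹)(5550)(1.12) ≈ 9.95×10⁻¹⁶ J.

ΔKE ≈ 9.95×10⁻¹⁶ J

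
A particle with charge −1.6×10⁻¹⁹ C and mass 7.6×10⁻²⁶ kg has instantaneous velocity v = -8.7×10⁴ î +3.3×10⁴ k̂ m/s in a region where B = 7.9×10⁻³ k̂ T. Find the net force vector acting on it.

v×B = (0, 687, 0) N/C.
F = q v×B = (−1.6×10⁻¹⁹ C)·(0, 687, 0) = (0, -1.10×10⁻¹⁶, 0) N.

F ≈ (0, -1.10×10⁻¹⁶, 0) N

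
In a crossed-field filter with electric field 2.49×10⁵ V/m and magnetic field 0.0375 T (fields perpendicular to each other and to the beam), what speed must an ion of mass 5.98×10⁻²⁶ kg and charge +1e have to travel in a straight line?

v = 6.64×10⁶ m/s

Zero net Lorentz force requires |qE| = |q v×B|, i.e. E = vB.
v = E/B = 2.49×10⁵/0.0375 = 6.64×10⁶ m/s.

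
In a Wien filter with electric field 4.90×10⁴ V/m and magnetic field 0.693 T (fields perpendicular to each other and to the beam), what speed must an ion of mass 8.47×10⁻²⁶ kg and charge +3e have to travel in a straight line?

Zero net Lorentz force requires |qE| = |q v×B|, i.e. E = vB.
v = E/B = 4.90×10⁴/0.693 = 7.07×10⁴ m/s.

v = 7.07×10⁴ m/s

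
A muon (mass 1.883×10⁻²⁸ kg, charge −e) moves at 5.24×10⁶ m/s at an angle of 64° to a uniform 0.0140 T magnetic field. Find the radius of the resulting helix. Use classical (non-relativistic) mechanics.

v⊥ = v sinθ = 5.24×10⁶·sin64° ≈ 4.710×10⁶ m/s.
r = m v⊥/(|q|B) = (1.883×10⁻²⁸)(4.710×10⁶)/((1.602×10⁻¹⁹)(0.0140)) ≈ 0.395 m.

r ≈ 0.395 m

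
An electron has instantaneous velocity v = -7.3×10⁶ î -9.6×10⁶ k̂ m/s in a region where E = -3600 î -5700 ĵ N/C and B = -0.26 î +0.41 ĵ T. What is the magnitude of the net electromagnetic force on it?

|F| ≈ 8.87×10⁻¹³ N

v×B = (3.94×10⁶, 2.50×10⁶, -2.99×10⁶) N/C.
E + v×B = (3.93×10⁶, 2.49×10⁶, -2.99×10⁶) N/C.
F = q(E + v×B) = (−1.602×10⁻¹⁹ C)·(3.93×10⁶, 2.49×10⁶, -2.99×10⁶) = (-6.30×10⁻¹³, -3.99×10⁻¹³, 4.79×10⁻¹³) N.
|F| = 8.87×10⁻¹³ N.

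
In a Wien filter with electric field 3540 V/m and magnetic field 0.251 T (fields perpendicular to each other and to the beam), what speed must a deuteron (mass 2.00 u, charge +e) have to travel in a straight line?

v = 1.41×10⁴ m/s

For undeflected motion the electric and magnetic forces balance: qE = qvB.
v = E/B = 3540/0.251 = 1.41×10⁴ m/s.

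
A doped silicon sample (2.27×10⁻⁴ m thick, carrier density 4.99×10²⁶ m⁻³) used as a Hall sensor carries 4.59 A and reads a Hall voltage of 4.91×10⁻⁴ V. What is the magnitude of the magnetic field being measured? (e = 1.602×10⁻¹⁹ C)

From V_H = IB/(n e t), B = V_H n e t / I.
B = (4.91×10⁻⁴)(4.99×10²⁶)(1.602×10⁻¹⁹)(2.27×10⁻⁴)/4.59 ≈ 1.94 T.

B ≈ 1.94 T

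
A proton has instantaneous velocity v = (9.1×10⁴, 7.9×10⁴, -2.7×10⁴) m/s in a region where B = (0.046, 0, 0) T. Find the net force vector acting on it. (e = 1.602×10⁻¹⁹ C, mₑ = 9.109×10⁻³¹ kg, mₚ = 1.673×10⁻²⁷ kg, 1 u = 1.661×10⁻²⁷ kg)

v×B = (0, -1240, -3630) N/C.
F = q v×B = (1.602×10⁻¹⁹ C)·(0, -1240, -3630) = (0, -1.99×10⁻¹⁶, -5.82×10⁻¹⁶) N.

F ≈ (0, -1.99×10⁻¹⁶, -5.82×10⁻¹⁶) N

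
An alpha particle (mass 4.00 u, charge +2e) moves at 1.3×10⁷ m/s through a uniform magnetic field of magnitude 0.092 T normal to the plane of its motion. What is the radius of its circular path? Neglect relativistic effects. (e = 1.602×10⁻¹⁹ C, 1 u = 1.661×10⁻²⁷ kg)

The magnetic force provides the centripetal force: |q|vB = mv²/r.
r = mv/(|q|B) = (6.644×10⁻²⁷)(1.3×10⁷)/((3.204×10⁻¹⁹)(0.092)) ≈ 2.9 m.

r ≈ 2.9 m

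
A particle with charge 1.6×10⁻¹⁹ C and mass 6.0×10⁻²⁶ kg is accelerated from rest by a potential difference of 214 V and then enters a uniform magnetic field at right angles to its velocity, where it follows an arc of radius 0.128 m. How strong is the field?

B ≈ 0.0990 T

v = √(2|q|V/m) = √(2·1.6×10⁻¹⁹·214/6.0×10⁻²⁶) ≈ 3.378×10⁴ m/s.
B = mv/(|q|r) = (6.0×10⁻²⁶)(3.378×10⁴)/((1.6×10⁻¹⁹)(0.128)) ≈ 0.0990 T.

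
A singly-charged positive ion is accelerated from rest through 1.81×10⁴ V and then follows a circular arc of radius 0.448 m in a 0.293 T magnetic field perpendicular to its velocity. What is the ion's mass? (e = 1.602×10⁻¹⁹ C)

m ≈ 7.63×10⁻²⁶ kg

Combine |q|V = ½mv² and r = mv/(|q|B): eliminate v to get m = qB²r²/(2V).
m = (1.602×10⁻¹⁹)(0.293)²(0.448)²/(2·1.81×10⁴) ≈ 7.63×10⁻²⁶ kg.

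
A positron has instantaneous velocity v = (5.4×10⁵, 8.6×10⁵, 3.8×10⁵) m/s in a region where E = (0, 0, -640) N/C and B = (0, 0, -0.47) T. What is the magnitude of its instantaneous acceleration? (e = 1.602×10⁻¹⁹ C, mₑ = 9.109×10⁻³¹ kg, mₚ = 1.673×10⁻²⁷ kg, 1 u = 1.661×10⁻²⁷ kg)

|a| ≈ 8.39×10¹⁶ m/s²

v×B = (-4.04×10⁵, 2.54×10⁵, 0) N/C.
E + v×B = (-4.04×10⁵, 2.54×10⁵, -640) N/C.
F = q(E + v×B) = (1.602×10⁻¹⁹ C)·(-4.04×10⁵, 2.54×10⁵, -640) = (-6.48×10⁻¹⁴, 4.07×10⁻¹⁴, -1.03×10⁻¹⁶) N.
|a| = |F|/m = 7.646×10⁻¹⁴/9.109×10⁻³¹ ≈ 8.39×10¹⁶ m/s².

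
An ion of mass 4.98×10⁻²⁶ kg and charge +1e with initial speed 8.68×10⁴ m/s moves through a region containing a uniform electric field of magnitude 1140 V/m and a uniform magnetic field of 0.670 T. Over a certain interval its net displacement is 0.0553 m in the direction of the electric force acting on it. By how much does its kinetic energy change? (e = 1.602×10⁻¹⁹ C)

The magnetic force is always ⟂ v and does no work; only the electric force changes KE.
ΔKE = F_E · d = |q|E d = (1.602×10⁻¹⁹)(1140)(0.0553) ≈ 1.01×10⁻¹⁷ J.

ΔKE ≈ 1.01×10⁻¹⁷ J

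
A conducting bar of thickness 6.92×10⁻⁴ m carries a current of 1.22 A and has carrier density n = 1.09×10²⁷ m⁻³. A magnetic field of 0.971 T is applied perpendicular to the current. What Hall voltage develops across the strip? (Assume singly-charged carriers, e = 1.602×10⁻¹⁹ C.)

V_H = IB/(n e t).
V_H = (1.22)(0.971)/((1.09×10²⁷)(1.602×10⁻¹⁹)(6.92×10⁻⁴)) ≈ 9.80×10⁻⁶ V.

V_H ≈ 9.80×10⁻⁶ V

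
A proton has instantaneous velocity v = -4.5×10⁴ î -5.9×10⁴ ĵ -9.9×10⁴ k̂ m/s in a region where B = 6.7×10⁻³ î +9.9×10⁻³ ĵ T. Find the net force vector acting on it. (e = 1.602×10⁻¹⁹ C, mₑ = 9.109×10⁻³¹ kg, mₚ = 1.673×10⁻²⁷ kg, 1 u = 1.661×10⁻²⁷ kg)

F ≈ (1.57×10⁻¹⁶, -1.06×10⁻¹⁶, -8.04×10⁻¹⁸) N

v×B = (980, -663, -50.2) N/C.
F = q v×B = (1.602×10⁻¹⁹ C)·(980, -663, -50.2) = (1.57×10⁻¹⁶, -1.06×10⁻¹⁶, -8.04×10⁻¹⁸) N.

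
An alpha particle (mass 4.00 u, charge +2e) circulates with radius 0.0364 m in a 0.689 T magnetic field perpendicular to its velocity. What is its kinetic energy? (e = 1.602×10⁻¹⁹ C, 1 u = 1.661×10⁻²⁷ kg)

KE ≈ 3.03×10⁴ eV

v = |q|Br/m, then KE = ½mv² = (qBr)²/(2m).
v = (3.204×10⁻¹⁹)(0.689)(0.0364)/6.644×10⁻²⁷ ≈ 1.209×10⁶ m/s.
KE = ½(6.644×10⁻²⁷)(1.209×10⁶)² ≈ 4.86×10⁻¹⁵ J = 3.03×10⁴ eV.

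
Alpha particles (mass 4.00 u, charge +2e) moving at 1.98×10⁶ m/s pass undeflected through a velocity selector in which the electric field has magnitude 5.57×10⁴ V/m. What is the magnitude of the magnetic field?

B = 0.0281 T

Balance of forces in the selector: qE = qvB ⇒ B = E/v.
B = 5.57×10⁴/1.98×10⁶ = 0.0281 T.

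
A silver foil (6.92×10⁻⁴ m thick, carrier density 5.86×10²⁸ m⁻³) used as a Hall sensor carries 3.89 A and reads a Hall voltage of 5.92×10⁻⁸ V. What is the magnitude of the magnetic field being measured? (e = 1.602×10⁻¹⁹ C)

From V_H = IB/(n e t), B = V_H n e t / I.
B = (5.92×10⁻⁸)(5.86×10²⁸)(1.602×10⁻¹⁹)(6.92×10⁻⁴)/3.89 ≈ 0.0989 T.

B ≈ 0.0989 T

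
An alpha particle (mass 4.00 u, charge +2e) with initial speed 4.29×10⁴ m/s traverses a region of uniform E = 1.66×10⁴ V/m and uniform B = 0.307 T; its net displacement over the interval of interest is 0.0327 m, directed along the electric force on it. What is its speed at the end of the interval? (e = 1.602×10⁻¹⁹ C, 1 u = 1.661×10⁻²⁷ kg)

B does no work; ΔKE = |q|E d.
½mv_f² = ½mv₀² + |q|Ed = ½(6.644×10⁻²⁷)(4.29×10⁴)² + (3.204×10⁻¹⁹)(1.66×10⁴)(0.0327) ≈ 6.114×10⁻¹⁸ J + 1.739×10⁻¹⁶ J ≈ 1.800×10⁻¹⁶ J.
v_f = √(2·1.800×10⁻¹⁶/6.644×10⁻²⁷) ≈ 2.33×10⁵ m/s.

v_f ≈ 2.33×10⁵ m/s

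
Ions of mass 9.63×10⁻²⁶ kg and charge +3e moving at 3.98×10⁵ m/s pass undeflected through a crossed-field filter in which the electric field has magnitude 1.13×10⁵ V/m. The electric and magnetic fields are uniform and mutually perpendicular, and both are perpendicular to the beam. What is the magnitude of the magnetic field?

Balance of forces in the selector: qE = qvB ⇒ B = E/v.
B = 1.13×10⁵/3.98×10⁵ = 0.284 T.

B = 0.284 T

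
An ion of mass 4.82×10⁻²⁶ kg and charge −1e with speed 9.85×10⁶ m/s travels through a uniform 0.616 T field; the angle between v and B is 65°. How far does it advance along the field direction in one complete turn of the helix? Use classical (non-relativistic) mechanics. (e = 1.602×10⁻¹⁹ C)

p ≈ 12.8 m

v∥ = v cosθ = 9.85×10⁶·cos65° ≈ 4.163×10⁶ m/s.
T = 2πm/(|q|B) = 2π(4.82×10⁻²⁶)/((1.602×10⁻¹⁹)(0.616)) ≈ 3.069×10⁻⁶ s.
pitch = v∥ T = (4.163×10⁶)(3.069×10⁻⁶) ≈ 12.8 m.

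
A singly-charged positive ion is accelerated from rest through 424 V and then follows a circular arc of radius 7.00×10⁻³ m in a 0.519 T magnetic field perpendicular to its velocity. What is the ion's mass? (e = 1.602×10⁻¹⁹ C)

m ≈ 2.49×10⁻²⁷ kg

Combine |q|V = ½mv² and r = mv/(|q|B): eliminate v to get m = qB²r²/(2V).
m = (1.602×10⁻¹⁹)(0.519)²(7.00×10⁻³)²/(2·424) ≈ 2.49×10⁻²⁷ kg.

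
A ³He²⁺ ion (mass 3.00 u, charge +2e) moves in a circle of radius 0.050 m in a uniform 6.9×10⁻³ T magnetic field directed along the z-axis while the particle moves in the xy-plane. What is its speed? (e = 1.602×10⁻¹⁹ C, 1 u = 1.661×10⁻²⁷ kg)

From |q|vB = mv²/r, v = |q|Br/m.
v = (3.204×10⁻¹⁹)(6.9×10⁻³)(0.050)/4.983×10⁻²⁷ ≈ 2.2×10⁴ m/s.

v ≈ 2.2×10⁴ m/s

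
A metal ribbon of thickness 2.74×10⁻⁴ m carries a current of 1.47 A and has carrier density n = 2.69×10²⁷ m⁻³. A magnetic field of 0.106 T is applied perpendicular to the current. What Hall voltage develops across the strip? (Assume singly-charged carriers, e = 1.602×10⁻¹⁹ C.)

V_H ≈ 1.32×10⁻⁶ V

V_H = IB/(n e t).
V_H = (1.47)(0.106)/((2.69×10²⁷)(1.602×10⁻¹⁹)(2.74×10⁻⁴)) ≈ 1.32×10⁻⁶ V.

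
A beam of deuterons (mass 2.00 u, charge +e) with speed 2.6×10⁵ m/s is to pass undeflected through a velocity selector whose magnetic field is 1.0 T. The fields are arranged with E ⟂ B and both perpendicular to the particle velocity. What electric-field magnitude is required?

For straight-line motion qE = qvB, so E = vB.
E = 2.6×10⁵ × 1.0 = 2.6×10⁵ V/m.

E = 2.6×10⁵ V/m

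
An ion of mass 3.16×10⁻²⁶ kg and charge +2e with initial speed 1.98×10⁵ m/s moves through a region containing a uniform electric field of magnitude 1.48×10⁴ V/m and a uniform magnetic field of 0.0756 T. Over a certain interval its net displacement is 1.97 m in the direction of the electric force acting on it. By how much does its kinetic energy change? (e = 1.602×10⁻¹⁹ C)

The magnetic force is always ⟂ v and does no work; only the electric force changes KE.
ΔKE = F_E · d = |q|E d = (3.204×10⁻¹⁹)(1.48×10⁴)(1.97) ≈ 9.34×10⁻¹⁵ J.

ΔKE ≈ 9.34×10⁻¹⁵ J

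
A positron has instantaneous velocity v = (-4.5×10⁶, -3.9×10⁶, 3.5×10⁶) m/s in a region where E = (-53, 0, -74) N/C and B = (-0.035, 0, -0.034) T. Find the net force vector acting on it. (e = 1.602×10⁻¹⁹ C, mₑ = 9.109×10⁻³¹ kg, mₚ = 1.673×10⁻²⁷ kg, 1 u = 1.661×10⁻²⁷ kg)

v×B = (1.33×10⁵, -2.76×10⁵, -1.36×10⁵) N/C.
E + v×B = (1.33×10⁵, -2.76×10⁵, -1.37×10⁵) N/C.
F = q(E + v×B) = (1.602×10⁻¹⁹ C)·(1.33×10⁵, -2.76×10⁵, -1.37×10⁵) = (2.12×10⁻¹⁴, -4.41×10⁻¹⁴, -2.19×10⁻¹⁴) N.

F ≈ (2.12×10⁻¹⁴, -4.41×10⁻¹⁴, -2.19×10⁻¹⁴) N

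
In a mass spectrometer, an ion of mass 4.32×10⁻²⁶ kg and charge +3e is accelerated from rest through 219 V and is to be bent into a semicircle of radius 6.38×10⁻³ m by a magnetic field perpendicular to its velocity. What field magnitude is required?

B ≈ 0.983 T

v = √(2|q|V/m) = √(2·4.806×10⁻¹⁹·219/4.32×10⁻²⁶) ≈ 6.981×10⁴ m/s.
B = mv/(|q|r) = (4.32×10⁻²⁶)(6.981×10⁴)/((4.806×10⁻¹⁹)(6.38×10⁻³)) ≈ 0.983 T.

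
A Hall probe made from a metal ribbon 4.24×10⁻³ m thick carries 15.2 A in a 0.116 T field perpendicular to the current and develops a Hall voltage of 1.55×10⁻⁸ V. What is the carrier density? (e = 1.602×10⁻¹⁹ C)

From V_H = IB/(n e t), n = IB/(V_H e t).
n = (15.2)(0.116)/((1.55×10⁻⁸)(1.602×10⁻¹⁹)(4.24×10⁻³)) ≈ 1.67×10²⁹ m⁻³.

n ≈ 1.67×10²⁹ m⁻³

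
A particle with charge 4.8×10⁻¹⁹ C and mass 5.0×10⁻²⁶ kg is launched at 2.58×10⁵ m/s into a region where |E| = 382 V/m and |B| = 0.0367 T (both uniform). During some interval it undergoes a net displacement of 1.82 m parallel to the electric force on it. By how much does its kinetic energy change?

The magnetic force is always ⟂ v and does no work; only the electric force changes KE.
ΔKE = F_E · d = |q|E d = (4.8×10⁻¹⁹)(382)(1.82) ≈ 3.34×10⁻¹⁶ J.

ΔKE ≈ 3.34×10⁻¹⁶ J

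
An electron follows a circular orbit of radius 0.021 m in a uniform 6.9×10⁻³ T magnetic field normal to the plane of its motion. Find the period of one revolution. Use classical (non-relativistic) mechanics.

T ≈ 5.2×10⁻⁹ s

The cyclotron period depends only on m, q, B: T = 2πm/(|q|B).
T = 2π(9.109×10⁻³¹)/((1.602×10⁻¹⁹)(6.9×10⁻³)) ≈ 5.2×10⁻⁹ s.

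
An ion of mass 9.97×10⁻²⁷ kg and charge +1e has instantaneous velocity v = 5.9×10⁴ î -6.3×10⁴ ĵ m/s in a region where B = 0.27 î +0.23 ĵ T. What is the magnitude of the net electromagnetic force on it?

v×B = (0, 0, 3.06×10⁴) N/C.
F = q v×B = (1.602×10⁻¹⁹ C)·(0, 0, 3.06×10⁴) = (0, 0, 4.90×10⁻¹⁵) N.
|F| = 4.90×10⁻¹⁵ N.

|F| ≈ 4.90×10⁻¹⁵ N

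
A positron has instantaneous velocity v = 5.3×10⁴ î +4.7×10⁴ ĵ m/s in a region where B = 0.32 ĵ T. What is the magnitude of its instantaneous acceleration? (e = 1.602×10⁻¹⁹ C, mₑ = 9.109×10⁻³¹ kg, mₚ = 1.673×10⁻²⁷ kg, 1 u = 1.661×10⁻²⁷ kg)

v×B = (0, 0, 1.70×10⁴) N/C.
F = q v×B = (1.602×10⁻¹⁹ C)·(0, 0, 1.70×10⁴) = (0, 0, 2.72×10⁻¹⁵) N.
|a| = |F|/m = 2.717×10⁻¹⁵/9.109×10⁻³¹ ≈ 2.98×10¹⁵ m/s².

|a| ≈ 2.98×10¹⁵ m/s²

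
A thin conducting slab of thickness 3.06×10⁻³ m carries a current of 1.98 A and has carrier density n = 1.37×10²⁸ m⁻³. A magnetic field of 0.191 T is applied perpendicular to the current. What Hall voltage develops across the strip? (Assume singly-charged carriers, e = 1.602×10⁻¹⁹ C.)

V_H = IB/(n e t).
V_H = (1.98)(0.191)/((1.37×10²⁸)(1.602×10⁻¹⁹)(3.06×10⁻³)) ≈ 5.63×10⁻⁸ V.

V_H ≈ 5.63×10⁻⁸ V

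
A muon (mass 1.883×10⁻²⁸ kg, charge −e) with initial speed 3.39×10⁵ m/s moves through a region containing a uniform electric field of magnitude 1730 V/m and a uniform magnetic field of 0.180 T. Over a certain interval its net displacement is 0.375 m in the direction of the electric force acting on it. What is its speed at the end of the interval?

v_f ≈ 1.10×10⁶ m/s

B does no work; ΔKE = |q|E d.
½mv_f² = ½mv₀² + |q|Ed = ½(1.883×10⁻²⁸)(3.39×10⁵)² + (1.602×10⁻¹⁹)(1730)(0.375) ≈ 1.082×10⁻¹⁷ J + 1.039×10⁻¹⁶ J ≈ 1.147×10⁻¹⁶ J.
v_f = √(2·1.147×10⁻¹⁶/1.883×10⁻²⁸) ≈ 1.10×10⁶ m/s.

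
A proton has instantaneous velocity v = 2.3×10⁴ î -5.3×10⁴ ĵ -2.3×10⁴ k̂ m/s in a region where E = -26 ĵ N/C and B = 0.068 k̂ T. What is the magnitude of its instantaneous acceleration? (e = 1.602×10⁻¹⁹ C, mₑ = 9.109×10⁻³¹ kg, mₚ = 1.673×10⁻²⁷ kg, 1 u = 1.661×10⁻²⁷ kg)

|a| ≈ 3.77×10¹¹ m/s²

v×B = (-3600, -1560, 0) N/C.
E + v×B = (-3600, -1590, 0) N/C.
F = q(E + v×B) = (1.602×10⁻¹⁹ C)·(-3600, -1590, 0) = (-5.77×10⁻¹⁶, -2.55×10⁻¹⁶, 0) N.
|a| = |F|/m = 6.311×10⁻¹⁶/1.673×10⁻²⁷ ≈ 3.77×10¹¹ m/s².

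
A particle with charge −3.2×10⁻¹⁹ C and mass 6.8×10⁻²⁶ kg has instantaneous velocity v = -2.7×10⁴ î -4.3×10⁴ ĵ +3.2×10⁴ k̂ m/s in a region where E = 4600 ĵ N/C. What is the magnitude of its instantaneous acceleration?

|a| ≈ 2.16×10¹⁰ m/s²

Only an electric field acts, so F = qE = (−3.2×10⁻¹⁹ C)·(0, 4600, 0) = (0, -1.47×10⁻¹⁵, 0) N.
|a| = |F|/m = 1.472×10⁻¹⁵/6.8×10⁻²⁶ ≈ 2.16×10¹⁰ m/s².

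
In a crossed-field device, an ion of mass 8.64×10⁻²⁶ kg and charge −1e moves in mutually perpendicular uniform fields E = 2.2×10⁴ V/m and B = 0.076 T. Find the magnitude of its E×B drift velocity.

The steady drift has the magnetic force balancing the electric force, so v_d = E/B.
v_d = 2.2×10⁴/0.076 = 2.9×10⁵ m/s.

v_d ≈ 2.9×10⁵ m/s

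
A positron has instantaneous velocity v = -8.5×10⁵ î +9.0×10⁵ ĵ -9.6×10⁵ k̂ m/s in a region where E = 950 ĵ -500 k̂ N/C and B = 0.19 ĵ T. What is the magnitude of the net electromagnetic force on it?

|F| ≈ 3.91×10⁻¹⁴ N

v×B = (1.82×10⁵, 0, -1.62×10⁵) N/C.
E + v×B = (1.82×10⁵, 950, -1.62×10⁵) N/C.
F = q(E + v×B) = (1.602×10⁻¹⁹ C)·(1.82×10⁵, 950, -1.62×10⁵) = (2.92×10⁻¹⁴, 1.52×10⁻¹⁶, -2.60×10⁻¹⁴) N.
|F| = 3.91×10⁻¹⁴ N.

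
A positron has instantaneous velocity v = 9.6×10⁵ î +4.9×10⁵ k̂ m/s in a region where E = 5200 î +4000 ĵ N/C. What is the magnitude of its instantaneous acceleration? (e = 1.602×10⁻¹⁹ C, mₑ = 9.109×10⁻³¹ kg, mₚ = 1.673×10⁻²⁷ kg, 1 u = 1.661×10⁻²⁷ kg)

Only an electric field acts, so F = qE = (1.602×10⁻¹⁹ C)·(5200, 4000, 0) = (8.33×10⁻¹⁶, 6.41×10⁻¹⁶, 0) N.
|a| = |F|/m = 1.051×10⁻¹⁵/9.109×10⁻³¹ ≈ 1.15×10¹⁵ m/s².

|a| ≈ 1.15×10¹⁵ m/s²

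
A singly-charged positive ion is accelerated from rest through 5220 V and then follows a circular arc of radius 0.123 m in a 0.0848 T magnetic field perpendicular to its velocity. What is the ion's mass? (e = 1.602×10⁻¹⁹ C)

Combine |q|V = ½mv² and r = mv/(|q|B): eliminate v to get m = qB²r²/(2V).
m = (1.602×10⁻¹⁹)(0.0848)²(0.123)²/(2·5220) ≈ 1.67×10⁻²⁷ kg.

m ≈ 1.67×10⁻²⁷ kg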